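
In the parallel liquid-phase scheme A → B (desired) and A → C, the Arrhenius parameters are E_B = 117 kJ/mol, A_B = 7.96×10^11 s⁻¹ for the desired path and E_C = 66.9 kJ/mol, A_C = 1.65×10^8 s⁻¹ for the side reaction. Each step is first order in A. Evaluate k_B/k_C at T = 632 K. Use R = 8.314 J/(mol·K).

0.349

Since both paths have the same order in A, the concentration cancels and S_{B/C} = k_B/k_C = (A_B/A_C)·exp[(E_C−E_B)/(RT)].
(E_C−E_B)/(RT) = (66.9−117)×10³/(8.314×632) = -50100/5254 = -9.535.
k_B/k_C = (7.96×10^11/1.65×10^8)·exp(-9.535) = 4824 × 7.229×10^-5 = 0.349.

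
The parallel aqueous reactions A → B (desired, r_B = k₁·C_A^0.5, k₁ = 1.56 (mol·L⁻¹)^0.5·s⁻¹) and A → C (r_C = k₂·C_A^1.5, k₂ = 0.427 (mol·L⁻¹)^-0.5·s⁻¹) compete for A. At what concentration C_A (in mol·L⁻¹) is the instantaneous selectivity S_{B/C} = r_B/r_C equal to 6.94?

S_{B/C} = (k₁/k₂)·C_A⁻¹ ⇒ C_A = (S·k₂/k₁)^(-1).
= (6.94×0.427/1.56)^(-1) = (1.900)^(-1) = 0.526 mol·L⁻¹.

0.526 mol·L⁻¹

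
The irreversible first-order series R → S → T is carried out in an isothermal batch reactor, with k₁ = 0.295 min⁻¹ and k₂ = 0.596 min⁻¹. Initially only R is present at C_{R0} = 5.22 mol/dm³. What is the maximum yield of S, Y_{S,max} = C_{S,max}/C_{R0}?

0.248

For a first-order series the maximum intermediate yield is C_{S,max}/C_{R0} = (k₁/k₂)^[k₂/(k₂−k₁)].
= (0.295/0.596)^(0.596/(0.596−0.295)) = (0.4950)^(1.980) = 0.2485.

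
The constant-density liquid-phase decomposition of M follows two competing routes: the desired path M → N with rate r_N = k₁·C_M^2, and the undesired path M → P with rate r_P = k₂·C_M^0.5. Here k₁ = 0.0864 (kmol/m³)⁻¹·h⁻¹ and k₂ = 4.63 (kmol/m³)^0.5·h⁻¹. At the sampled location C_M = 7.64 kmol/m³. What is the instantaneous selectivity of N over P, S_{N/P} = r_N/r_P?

S_{N/P} = r_N/r_P = (k₁·C_M^2)/(k₂·C_M^0.5) = (k₁/k₂)·C_M^1.5.
= (0.0864×7.640^2) / (4.63×7.640^0.5) = 5.043/12.80 = 0.394.
Since the desired path is higher order in M, keeping C_M high (PFR or concentrated feed) favours N.

0.394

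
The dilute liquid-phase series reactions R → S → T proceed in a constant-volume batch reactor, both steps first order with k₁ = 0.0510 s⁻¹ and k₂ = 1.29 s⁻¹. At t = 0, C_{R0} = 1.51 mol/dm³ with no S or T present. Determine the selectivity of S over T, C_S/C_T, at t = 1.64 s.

The intermediate concentration in a first-order A→B→C sequence is C_S = k₁C_{R0}(e^(−k₁t) − e^(−k₂t))/(k₂−k₁).
e^(−k₁t) = e^(−0.0510×1.64) = e^(−0.08364) = 0.9198; e^(−k₂t) = e^(−2.116) = 0.1206.
C_S = 0.0510×1.51/(1.29−0.0510) × (0.9198−0.1206) = 0.06215×0.7992 = 0.04967 mol/dm³.
C_R = C_{R0}e^(−k₁t) = 1.389 mol/dm³, so C_T = C_{R0}−C_R−C_S = 0.07148 mol/dm³; C_S/C_T = 0.695.

0.695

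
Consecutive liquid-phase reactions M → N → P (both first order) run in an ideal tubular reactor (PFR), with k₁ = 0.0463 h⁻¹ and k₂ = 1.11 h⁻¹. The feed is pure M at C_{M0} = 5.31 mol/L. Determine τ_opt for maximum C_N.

Setting dC_N/dτ = 0 gives τ_opt = ln(k₂/k₁)/(k₂−k₁).
= ln(1.11/0.0463)/(1.11−0.0463) = ln(23.97)/1.064 = 3.177/1.064 = 2.99 h.

2.99 h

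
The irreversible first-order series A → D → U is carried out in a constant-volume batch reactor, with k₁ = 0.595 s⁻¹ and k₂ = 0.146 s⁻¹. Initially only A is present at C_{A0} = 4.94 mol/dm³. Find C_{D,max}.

At the optimum, C_{D,max}/C_{A0} = (k₁/k₂)^[k₂/(k₂−k₁)].
= (0.595/0.146)^(0.146/(0.146−0.595)) = (4.075)^(-0.3252) = 0.6333.
C_{D,max} = 0.6333×4.94 = 3.13 mol/dm³.

3.13 mol/dm³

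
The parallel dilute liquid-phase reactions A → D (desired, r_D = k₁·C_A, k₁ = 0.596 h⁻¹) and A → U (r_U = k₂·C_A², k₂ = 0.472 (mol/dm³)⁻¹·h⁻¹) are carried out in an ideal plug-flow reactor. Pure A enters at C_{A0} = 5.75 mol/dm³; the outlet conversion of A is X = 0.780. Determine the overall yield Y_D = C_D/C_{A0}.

0.224

C_A = C_{A0}(1−X) = 1.265 mol/dm³.
Along a PFR/batch, dC_D/dC_A = −r_D/(r_D+r_U) = −k₁/(k₁+k₂·C_A).
Integrating from C_{A0} to C_A: C_D = (0.596/0.472)·ln[(0.596+0.472·5.75)/(0.596+0.472·1.26)] = 1.263·ln(3.310/1.193) = 1.288 mol/dm³.
Y_D = C_D/C_{A0} = 1.288/5.75 = 0.224.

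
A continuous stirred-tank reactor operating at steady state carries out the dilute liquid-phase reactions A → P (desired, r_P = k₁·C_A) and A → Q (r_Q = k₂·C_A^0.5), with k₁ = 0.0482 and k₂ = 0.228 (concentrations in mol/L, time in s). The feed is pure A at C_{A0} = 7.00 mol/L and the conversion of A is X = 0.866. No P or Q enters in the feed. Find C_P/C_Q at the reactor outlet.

Exit C_A = C_{A0}(1−X) = 7.00×0.134 = 0.9380 mol/L.
Rates in a CSTR are evaluated at the outlet concentration: r_P = 0.0482×0.9380 = 0.04521, r_Q = 0.228×0.9380^0.5 = 0.2208.
Overall selectivity = C_P/C_Q = r_Pτ/(r_Qτ) = r_P/r_Q = 0.205.

0.205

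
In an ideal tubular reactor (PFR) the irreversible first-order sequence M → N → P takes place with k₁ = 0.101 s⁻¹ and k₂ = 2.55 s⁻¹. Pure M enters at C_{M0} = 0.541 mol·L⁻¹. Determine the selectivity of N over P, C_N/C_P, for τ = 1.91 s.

0.238

For first-order series with pure M initially, C_N(τ) = k₁C_{M0}/(k₂−k₁)·(e^(−k₁τ) − e^(−k₂τ)).
e^(−k₁τ) = e^(−0.101×1.91) = e^(−0.1929) = 0.8246; e^(−k₂τ) = e^(−4.870) = 0.007670.
C_N = 0.101×0.541/(2.55−0.101) × (0.8246−0.007670) = 0.02231×0.8169 = 0.01823 mol·L⁻¹.
C_M = C_{M0}e^(−k₁τ) = 0.4461 mol·L⁻¹, so C_P = C_{M0}−C_M−C_N = 0.07669 mol·L⁻¹; C_N/C_P = 0.238.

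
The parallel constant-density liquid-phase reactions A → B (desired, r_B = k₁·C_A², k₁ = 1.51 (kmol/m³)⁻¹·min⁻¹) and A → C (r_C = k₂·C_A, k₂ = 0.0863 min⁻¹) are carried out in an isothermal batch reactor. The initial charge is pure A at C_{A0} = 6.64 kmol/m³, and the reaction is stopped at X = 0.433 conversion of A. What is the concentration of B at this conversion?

C_A = C_{A0}(1−X) = 3.765 kmol/m³.
Along a PFR/batch, dC_C/dC_A = −r_C/(r_B+r_C) = −k₂/(k₂+k₁·C_A).
Integrating from C_{A0} to C_A: C_C = (0.0863/1.51)·ln[(0.0863+1.51·6.64)/(0.0863+1.51·3.76)] = 0.05715·ln(10.11/5.771) = 0.03206 kmol/m³.
Then C_B = (C_{A0}−C_A) − C_C = 2.875 − 0.03206 = 2.843 kmol/m³.

2.84 kmol/m³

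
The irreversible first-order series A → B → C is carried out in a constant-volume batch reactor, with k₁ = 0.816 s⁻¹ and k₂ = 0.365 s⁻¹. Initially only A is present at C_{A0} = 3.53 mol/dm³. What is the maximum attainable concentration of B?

For a first-order series the maximum intermediate yield is C_{B,max}/C_{A0} = (k₁/k₂)^[k₂/(k₂−k₁)].
= (0.816/0.365)^(0.365/(0.365−0.816)) = (2.236)^(-0.8093) = 0.5215.
C_{B,max} = 0.5215×3.53 = 1.84 mol/dm³.

1.84 mol/dm³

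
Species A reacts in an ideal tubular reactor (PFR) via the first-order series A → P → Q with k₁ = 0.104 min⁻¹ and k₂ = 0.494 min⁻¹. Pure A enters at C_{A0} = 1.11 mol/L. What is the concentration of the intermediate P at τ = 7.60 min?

0.127 mol/L

Solving the coupled first-order balances gives C_P(τ) = [k₁/(k₂−k₁)]·C_{A0}·(e^(−k₁τ) − e^(−k₂τ)).
e^(−k₁τ) = e^(−0.104×7.60) = e^(−0.7904) = 0.4537; e^(−k₂τ) = e^(−3.754) = 0.02341.
C_P = 0.104×1.11/(0.494−0.104) × (0.4537−0.02341) = 0.2960×0.4302 = 0.1274 mol/L.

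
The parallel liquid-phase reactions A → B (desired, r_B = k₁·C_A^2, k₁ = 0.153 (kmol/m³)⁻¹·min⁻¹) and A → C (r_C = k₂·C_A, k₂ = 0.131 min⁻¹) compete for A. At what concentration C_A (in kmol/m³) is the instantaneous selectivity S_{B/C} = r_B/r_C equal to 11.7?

S_{B/C} = (k₁/k₂)·C_A ⇒ C_A = S·k₂/k₁.
= 11.7×0.131/0.153 = 10.0 kmol/m³.

10.0 kmol/m³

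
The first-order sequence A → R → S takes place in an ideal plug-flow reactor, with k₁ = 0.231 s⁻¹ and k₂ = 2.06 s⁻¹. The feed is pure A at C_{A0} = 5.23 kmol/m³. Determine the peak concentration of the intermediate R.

For a first-order series the maximum intermediate yield is C_{R,max}/C_{A0} = (k₁/k₂)^[k₂/(k₂−k₁)].
= (0.231/2.06)^(2.06/(2.06−0.231)) = (0.1121)^(1.126) = 0.08506.
C_{R,max} = 0.08506×5.23 = 0.445 kmol/m³.

0.445 kmol/m³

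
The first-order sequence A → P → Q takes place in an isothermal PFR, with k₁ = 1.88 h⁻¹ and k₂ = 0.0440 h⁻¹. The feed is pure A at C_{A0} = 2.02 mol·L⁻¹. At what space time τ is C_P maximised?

The intermediate peaks when r₁ = r₂, i.e. k₁e^(−k₁τ) = k₂e^(−k₂τ), giving τ_opt = ln(k₂/k₁)/(k₂−k₁).
= ln(0.0440/1.88)/(0.0440−1.88) = ln(0.02340)/-1.836 = -3.755/-1.836 = 2.05 h.

2.05 h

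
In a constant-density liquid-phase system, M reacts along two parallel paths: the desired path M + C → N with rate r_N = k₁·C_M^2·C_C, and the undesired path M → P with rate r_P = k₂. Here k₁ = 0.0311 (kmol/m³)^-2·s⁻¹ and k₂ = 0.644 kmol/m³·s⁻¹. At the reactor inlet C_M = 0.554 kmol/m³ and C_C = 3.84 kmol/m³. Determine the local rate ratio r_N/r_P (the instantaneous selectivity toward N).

S_{N/P} = r_N/r_P = (k₁·C_M^2·C_C)/(k₂) = (k₁/k₂)·C_M^2·C_C.
= (0.0311×0.5540^2×3.840) / (0.644) = 0.03665/0.6440 = 0.0569.
Since the desired path is higher order in M, keeping C_M high (PFR or concentrated feed) favours N.

0.0569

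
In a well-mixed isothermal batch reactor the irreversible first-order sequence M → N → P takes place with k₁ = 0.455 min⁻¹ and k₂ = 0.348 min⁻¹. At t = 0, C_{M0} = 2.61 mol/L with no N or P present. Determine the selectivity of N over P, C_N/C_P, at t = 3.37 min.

The intermediate concentration in a first-order A→B→C sequence is C_N = k₁C_{M0}(e^(−k₁t) − e^(−k₂t))/(k₂−k₁).
e^(−k₁t) = e^(−0.455×3.37) = e^(−1.533) = 0.2158; e^(−k₂t) = e^(−1.173) = 0.3095.
C_N = 0.455×2.61/(0.348−0.455) × (0.2158−0.3095) = (-11.10)×(-0.09370) = 1.040 mol/L.
C_M = C_{M0}e^(−k₁t) = 0.5633 mol/L, so C_P = C_{M0}−C_M−C_N = 1.007 mol/L; C_N/C_P = 1.03.

1.03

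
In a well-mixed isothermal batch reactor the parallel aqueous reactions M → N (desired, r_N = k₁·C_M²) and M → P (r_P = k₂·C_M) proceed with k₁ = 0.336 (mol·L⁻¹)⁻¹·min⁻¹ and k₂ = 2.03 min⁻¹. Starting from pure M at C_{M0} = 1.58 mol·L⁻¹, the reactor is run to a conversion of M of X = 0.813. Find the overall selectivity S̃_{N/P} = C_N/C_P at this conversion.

C_M = C_{M0}(1−X) = 0.2955 mol·L⁻¹.
Along a PFR/batch, dC_P/dC_M = −r_P/(r_N+r_P) = −k₂/(k₂+k₁·C_M).
Integrating from C_{M0} to C_M: C_P = (2.03/0.336)·ln[(2.03+0.336·1.58)/(2.03+0.336·0.295)] = 6.042·ln(2.561/2.129) = 1.115 mol·L⁻¹.
Then C_N = (C_{M0}−C_M) − C_P = 1.285 − 1.115 = 0.1694 mol·L⁻¹.
S̃_{N/P} = C_N/C_P = 0.1694/1.115 = 0.152.

0.152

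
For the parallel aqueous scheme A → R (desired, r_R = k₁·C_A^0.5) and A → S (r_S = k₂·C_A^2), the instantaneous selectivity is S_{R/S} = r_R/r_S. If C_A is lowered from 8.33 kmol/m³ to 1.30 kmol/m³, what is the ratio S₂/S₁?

S_{R/S} = (k₁/k₂)·C_A^-1.5, so S₂/S₁ = (C_{A,2}/C_{A,1})^-1.5.
= (1.30/8.33)^(-1.5) = (0.1561)^(-1.5) = 16.2.
Selectivity toward R rises as C_A falls — low-concentration operation is favoured.

16.2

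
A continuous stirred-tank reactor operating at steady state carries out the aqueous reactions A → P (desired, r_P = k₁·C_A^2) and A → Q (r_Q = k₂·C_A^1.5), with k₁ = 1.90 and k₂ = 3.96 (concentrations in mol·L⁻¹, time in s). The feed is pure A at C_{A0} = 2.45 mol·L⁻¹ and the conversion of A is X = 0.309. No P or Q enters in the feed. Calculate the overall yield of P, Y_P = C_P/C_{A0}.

Exit C_A = C_{A0}(1−X) = 2.45×0.691 = 1.693 mol·L⁻¹.
Rates in a CSTR are evaluated at the outlet concentration: r_P = 1.90×1.693^2 = 5.446, r_Q = 3.96×1.693^1.5 = 8.723.
Fraction of consumed A going to P: r_P/(r_P+r_Q) = 0.3843.
C_P = 0.3843·C_{A0}·X = 0.3843×2.45×0.309 = 0.291 mol·L⁻¹; Y_P = C_P/C_{A0} = 0.119.

0.119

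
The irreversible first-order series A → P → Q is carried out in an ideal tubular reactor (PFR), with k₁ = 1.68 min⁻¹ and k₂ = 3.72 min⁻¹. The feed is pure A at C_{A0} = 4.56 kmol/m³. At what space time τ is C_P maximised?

0.390 min

Setting dC_P/dτ = 0 gives τ_opt = ln(k₂/k₁)/(k₂−k₁).
= ln(3.72/1.68)/(3.72−1.68) = ln(2.214)/2.040 = 0.7949/2.040 = 0.390 min.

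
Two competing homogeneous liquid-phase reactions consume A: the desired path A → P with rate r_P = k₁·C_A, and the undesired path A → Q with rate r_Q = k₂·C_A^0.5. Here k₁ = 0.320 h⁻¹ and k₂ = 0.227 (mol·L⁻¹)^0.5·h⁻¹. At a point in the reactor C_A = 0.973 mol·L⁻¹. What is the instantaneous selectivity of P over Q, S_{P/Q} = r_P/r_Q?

S_{P/Q} = r_P/r_Q = (k₁·C_A)/(k₂·C_A^0.5) = (k₁/k₂)·C_A^0.5.
= (0.320×0.9730) / (0.227×0.9730^0.5) = 0.3114/0.2239 = 1.39.
Since the desired path is higher order in A, keeping C_A high (PFR or concentrated feed) favours P.

1.39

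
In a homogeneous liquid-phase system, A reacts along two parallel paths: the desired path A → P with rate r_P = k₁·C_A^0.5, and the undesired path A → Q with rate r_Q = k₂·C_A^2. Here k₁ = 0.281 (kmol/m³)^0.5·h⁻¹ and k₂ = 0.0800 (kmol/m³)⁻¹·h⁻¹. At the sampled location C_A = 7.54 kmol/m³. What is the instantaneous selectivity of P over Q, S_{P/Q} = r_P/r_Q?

S_{P/Q} = r_P/r_Q = (k₁·C_A^0.5)/(k₂·C_A^2) = (k₁/k₂)·C_A^-1.5.
= (0.281×7.540^0.5) / (0.0800×7.540^2) = 0.7716/4.548 = 0.170.

0.170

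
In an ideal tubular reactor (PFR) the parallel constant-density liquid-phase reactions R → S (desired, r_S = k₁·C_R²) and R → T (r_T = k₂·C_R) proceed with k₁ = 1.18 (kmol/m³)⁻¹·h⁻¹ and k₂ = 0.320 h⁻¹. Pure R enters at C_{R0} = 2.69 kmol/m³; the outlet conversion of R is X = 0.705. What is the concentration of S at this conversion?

C_R = C_{R0}(1−X) = 0.7936 kmol/m³.
Along a PFR/batch, dC_T/dC_R = −r_T/(r_S+r_T) = −k₂/(k₂+k₁·C_R).
Integrating from C_{R0} to C_R: C_T = (0.320/1.18)·ln[(0.320+1.18·2.69)/(0.320+1.18·0.794)] = 0.2712·ln(3.494/1.256) = 0.2774 kmol/m³.
Then C_S = (C_{R0}−C_R) − C_T = 1.896 − 0.2774 = 1.619 kmol/m³.

1.62 kmol/m³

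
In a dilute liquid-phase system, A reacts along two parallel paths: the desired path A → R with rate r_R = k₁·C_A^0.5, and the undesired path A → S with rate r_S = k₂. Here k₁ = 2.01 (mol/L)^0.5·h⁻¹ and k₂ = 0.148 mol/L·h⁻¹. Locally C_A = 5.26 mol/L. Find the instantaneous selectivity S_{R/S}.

31.1

S_{R/S} = r_R/r_S = (k₁·C_A^0.5)/(k₂) = (k₁/k₂)·C_A^0.5.
= (2.01×5.260^0.5) / (0.148) = 4.610/0.1480 = 31.1.
Since the desired path is higher order in A, keeping C_A high (PFR or concentrated feed) favours R.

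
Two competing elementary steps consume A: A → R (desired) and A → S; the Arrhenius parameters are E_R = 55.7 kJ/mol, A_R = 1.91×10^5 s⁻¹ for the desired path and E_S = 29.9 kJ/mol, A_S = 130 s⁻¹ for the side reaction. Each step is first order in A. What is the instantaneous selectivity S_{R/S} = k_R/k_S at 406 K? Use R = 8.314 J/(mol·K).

k_R/k_S = (A_R/A_S)·exp[−(E_R−E_S)/(RT)] = (A_R/A_S)·exp[(E_S−E_R)/(RT)].
(E_S−E_R)/(RT) = (29.9−55.7)×10³/(8.314×406) = -25800/3375 = -7.643.
k_R/k_S = (1.91×10^5/130)·exp(-7.643) = 1469 × 4.792×10^-4 = 0.704.
Since E_R > E_S, raising the temperature improves selectivity toward R.

0.704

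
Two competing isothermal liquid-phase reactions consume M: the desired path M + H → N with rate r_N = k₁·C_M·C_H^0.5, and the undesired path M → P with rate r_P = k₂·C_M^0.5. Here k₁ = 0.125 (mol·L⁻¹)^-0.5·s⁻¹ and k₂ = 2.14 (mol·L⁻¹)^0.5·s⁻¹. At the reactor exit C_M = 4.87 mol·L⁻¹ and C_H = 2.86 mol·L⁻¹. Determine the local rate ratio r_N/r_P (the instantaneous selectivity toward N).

0.218

S_{N/P} = r_N/r_P = (k₁·C_M·C_H^0.5)/(k₂·C_M^0.5) = (k₁/k₂)·C_M^0.5·C_H^0.5.
= (0.125×4.870×2.860^0.5) / (2.14×4.870^0.5) = 1.029/4.723 = 0.218.
Since the desired path is higher order in M, keeping C_M high (PFR or concentrated feed) favours N.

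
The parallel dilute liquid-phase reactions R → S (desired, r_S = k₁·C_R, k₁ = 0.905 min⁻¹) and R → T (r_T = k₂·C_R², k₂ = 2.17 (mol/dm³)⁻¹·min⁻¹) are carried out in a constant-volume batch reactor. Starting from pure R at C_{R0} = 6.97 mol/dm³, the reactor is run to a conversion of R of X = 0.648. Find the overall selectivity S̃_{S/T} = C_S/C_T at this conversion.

0.0956

C_R = C_{R0}(1−X) = 2.453 mol/dm³.
Along a PFR/batch, dC_S/dC_R = −r_S/(r_S+r_T) = −k₁/(k₁+k₂·C_R).
Integrating from C_{R0} to C_R: C_S = (0.905/2.17)·ln[(0.905+2.17·6.97)/(0.905+2.17·2.45)] = 0.4171·ln(16.03/6.229) = 0.3942 mol/dm³.
C_T = (C_{R0}−C_R)−C_S = 4.122 mol/dm³; S̃_{S/T} = 0.3942/4.122 = 0.0956.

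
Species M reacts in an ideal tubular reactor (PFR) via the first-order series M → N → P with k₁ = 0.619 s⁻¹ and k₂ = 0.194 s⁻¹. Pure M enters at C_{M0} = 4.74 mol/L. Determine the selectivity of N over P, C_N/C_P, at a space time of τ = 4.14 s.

Solving the coupled first-order balances gives C_N(τ) = [k₁/(k₂−k₁)]·C_{M0}·(e^(−k₁τ) − e^(−k₂τ)).
e^(−k₁τ) = e^(−0.619×4.14) = e^(−2.563) = 0.07710; e^(−k₂τ) = e^(−0.8032) = 0.4479.
C_N = 0.619×4.74/(0.194−0.619) × (0.07710−0.4479) = (-6.904)×(-0.3708) = 2.560 mol/L.
C_M = C_{M0}e^(−k₁τ) = 0.3655 mol/L, so C_P = C_{M0}−C_M−C_N = 1.815 mol/L; C_N/C_P = 1.41.

1.41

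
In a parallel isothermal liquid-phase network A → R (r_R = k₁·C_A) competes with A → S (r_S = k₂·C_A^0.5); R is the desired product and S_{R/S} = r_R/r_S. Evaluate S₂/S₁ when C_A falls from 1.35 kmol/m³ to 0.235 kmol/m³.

0.417

S_{R/S} = (k₁/k₂)·C_A^0.5, so S₂/S₁ = (C_{A,2}/C_{A,1})^0.5.
= (0.235/1.35)^0.5 = (0.1741)^0.5 = 0.417.
Selectivity toward R falls as C_A falls — high-concentration operation is favoured.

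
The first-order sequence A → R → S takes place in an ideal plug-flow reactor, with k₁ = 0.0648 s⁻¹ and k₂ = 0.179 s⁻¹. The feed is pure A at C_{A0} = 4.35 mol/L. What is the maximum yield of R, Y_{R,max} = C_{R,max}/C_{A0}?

At the optimum, C_{R,max}/C_{A0} = (k₁/k₂)^[k₂/(k₂−k₁)].
= (0.0648/0.179)^(0.179/(0.179−0.0648)) = (0.3620)^(1.567) = 0.2034.

0.203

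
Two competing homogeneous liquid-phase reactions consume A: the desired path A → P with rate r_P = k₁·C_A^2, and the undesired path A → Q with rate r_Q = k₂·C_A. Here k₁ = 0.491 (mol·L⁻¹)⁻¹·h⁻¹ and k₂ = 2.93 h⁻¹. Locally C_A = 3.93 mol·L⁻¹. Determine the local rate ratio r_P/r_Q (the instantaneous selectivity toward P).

S_{P/Q} = r_P/r_Q = (k₁·C_A^2)/(k₂·C_A) = (k₁/k₂)·C_A.
= (0.491×3.930^2) / (2.93×3.930) = 7.583/11.51 = 0.659.

0.659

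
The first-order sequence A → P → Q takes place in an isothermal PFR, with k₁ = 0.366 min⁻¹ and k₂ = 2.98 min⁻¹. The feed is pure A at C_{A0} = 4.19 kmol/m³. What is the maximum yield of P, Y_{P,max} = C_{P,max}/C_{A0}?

0.0916

Evaluating C_P at τ_opt = ln(k₂/k₁)/(k₂−k₁) gives C_{P,max}/C_{A0} = (k₁/k₂)^[k₂/(k₂−k₁)].
= (0.366/2.98)^(2.98/(2.98−0.366)) = (0.1228)^(1.140) = 0.09157.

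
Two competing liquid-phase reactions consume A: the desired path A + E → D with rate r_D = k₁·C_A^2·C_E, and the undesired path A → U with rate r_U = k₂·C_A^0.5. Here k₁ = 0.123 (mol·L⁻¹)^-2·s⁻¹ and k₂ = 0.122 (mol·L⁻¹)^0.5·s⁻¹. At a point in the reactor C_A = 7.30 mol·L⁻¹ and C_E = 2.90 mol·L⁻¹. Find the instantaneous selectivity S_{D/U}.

S_{D/U} = r_D/r_U = (k₁·C_A^2·C_E)/(k₂·C_A^0.5) = (k₁/k₂)·C_A^1.5·C_E.
= (0.123×7.300^2×2.900) / (0.122×7.300^0.5) = 19.01/0.3296 = 57.7.

57.7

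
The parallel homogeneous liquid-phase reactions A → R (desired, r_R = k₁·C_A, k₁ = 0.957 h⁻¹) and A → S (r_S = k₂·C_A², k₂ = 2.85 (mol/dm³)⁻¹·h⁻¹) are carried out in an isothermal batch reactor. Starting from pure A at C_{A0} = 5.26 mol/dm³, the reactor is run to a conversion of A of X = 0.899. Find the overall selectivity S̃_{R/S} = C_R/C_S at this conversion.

0.153

C_A = C_{A0}(1−X) = 0.5313 mol/dm³.
Along a PFR/batch, dC_R/dC_A = −r_R/(r_R+r_S) = −k₁/(k₁+k₂·C_A).
Integrating from C_{A0} to C_A: C_R = (0.957/2.85)·ln[(0.957+2.85·5.26)/(0.957+2.85·0.531)] = 0.3358·ln(15.95/2.471) = 0.6261 mol/dm³.
C_S = (C_{A0}−C_A)−C_R = 4.103 mol/dm³; S̃_{R/S} = 0.6261/4.103 = 0.153.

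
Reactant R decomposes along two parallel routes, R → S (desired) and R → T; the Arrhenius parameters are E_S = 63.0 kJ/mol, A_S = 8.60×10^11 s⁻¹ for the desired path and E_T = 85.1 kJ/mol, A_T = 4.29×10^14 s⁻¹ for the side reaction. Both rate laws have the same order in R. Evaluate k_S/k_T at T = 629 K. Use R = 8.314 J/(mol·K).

Since both paths have the same order in R, the concentration cancels and S_{S/T} = k_S/k_T = (A_S/A_T)·exp[(E_T−E_S)/(RT)].
(E_T−E_S)/(RT) = (85.1−63.0)×10³/(8.314×629) = 22100/5230 = 4.226.
k_S/k_T = (8.60×10^11/4.29×10^14)·exp(4.226) = 0.002005 × 68.44 = 0.137.
Since E_S < E_T, lowering the temperature improves selectivity toward S.

0.137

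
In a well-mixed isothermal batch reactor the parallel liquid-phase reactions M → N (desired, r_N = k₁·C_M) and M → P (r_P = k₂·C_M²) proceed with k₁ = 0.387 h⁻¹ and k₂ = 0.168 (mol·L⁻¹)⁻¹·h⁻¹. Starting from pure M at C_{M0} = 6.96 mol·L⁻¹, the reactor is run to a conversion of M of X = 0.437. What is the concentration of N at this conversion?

0.917 mol·L⁻¹

C_M = C_{M0}(1−X) = 3.918 mol·L⁻¹.
Along a PFR/batch, dC_N/dC_M = −r_N/(r_N+r_P) = −k₁/(k₁+k₂·C_M).
Integrating from C_{M0} to C_M: C_N = (0.387/0.168)·ln[(0.387+0.168·6.96)/(0.387+0.168·3.92)] = 2.304·ln(1.556/1.045) = 0.9168 mol·L⁻¹.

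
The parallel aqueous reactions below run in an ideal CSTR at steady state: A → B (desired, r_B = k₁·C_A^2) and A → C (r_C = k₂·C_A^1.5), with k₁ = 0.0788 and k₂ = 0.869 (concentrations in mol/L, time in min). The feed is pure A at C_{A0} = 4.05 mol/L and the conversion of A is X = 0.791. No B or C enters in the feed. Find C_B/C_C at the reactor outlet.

Exit C_A = C_{A0}(1−X) = 4.05×0.209 = 0.8464 mol/L.
A CSTR operates uniformly at the exit composition, giving r_B = 0.05646 and r_C = 0.6767 (each k·C_A^n at C_A = 0.8464).
Overall selectivity = C_B/C_C = r_Bτ/(r_Cτ) = r_B/r_C = 0.0834.

0.0834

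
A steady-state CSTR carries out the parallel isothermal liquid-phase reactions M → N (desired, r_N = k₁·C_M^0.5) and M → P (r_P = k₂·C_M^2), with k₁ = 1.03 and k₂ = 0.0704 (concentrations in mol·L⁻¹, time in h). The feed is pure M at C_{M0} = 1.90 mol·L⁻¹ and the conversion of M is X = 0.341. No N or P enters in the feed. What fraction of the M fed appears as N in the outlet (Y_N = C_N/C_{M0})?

0.311

Exit C_M = C_{M0}(1−X) = 1.90×0.659 = 1.252 mol·L⁻¹.
Rates in a CSTR are evaluated at the outlet concentration: r_N = 1.03×1.252^0.5 = 1.153, r_P = 0.0704×1.252^2 = 0.1104.
Fraction of consumed M going to N: r_N/(r_N+r_P) = 0.9126.
C_N = 0.9126·C_{M0}·X = 0.9126×1.90×0.341 = 0.591 mol·L⁻¹; Y_N = C_N/C_{M0} = 0.311.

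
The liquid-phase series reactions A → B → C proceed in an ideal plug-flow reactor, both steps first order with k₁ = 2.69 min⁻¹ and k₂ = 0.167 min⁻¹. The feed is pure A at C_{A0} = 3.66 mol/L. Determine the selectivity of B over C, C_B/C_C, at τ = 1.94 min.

The intermediate concentration in a first-order A→B→C sequence is C_B = k₁C_{A0}(e^(−k₁τ) − e^(−k₂τ))/(k₂−k₁).
e^(−k₁τ) = e^(−2.69×1.94) = e^(−5.219) = 0.005415; e^(−k₂τ) = e^(−0.3240) = 0.7233.
C_B = 2.69×3.66/(0.167−2.69) × (0.005415−0.7233) = (-3.902)×(-0.7178) = 2.801 mol/L.
C_A = C_{A0}e^(−k₁τ) = 0.01982 mol/L, so C_C = C_{A0}−C_A−C_B = 0.8389 mol/L; C_B/C_C = 3.34.

3.34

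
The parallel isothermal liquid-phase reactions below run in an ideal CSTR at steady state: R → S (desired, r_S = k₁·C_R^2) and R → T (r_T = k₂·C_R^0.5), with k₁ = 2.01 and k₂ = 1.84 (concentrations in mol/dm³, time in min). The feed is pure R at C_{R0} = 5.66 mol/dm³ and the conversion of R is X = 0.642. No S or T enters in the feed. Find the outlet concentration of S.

Exit C_R = C_{R0}(1−X) = 5.66×0.358 = 2.026 mol/dm³.
In a CSTR the entire volume is at exit conditions, so r_S = 2.01×2.026^2 = 8.253 and r_T = 1.84×2.026^0.5 = 2.619.
Fraction of consumed R going to S: r_S/(r_S+r_T) = 0.7591.
C_S = 0.7591·C_{R0}·X = 0.7591×5.66×0.642 = 2.76 mol/dm³.

2.76 mol/dm³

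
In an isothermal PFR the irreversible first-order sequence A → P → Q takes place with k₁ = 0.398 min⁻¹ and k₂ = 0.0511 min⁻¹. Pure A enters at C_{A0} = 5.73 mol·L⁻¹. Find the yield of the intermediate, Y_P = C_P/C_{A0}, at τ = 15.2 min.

The intermediate concentration in a first-order A→B→C sequence is C_P = k₁C_{A0}(e^(−k₁τ) − e^(−k₂τ))/(k₂−k₁).
e^(−k₁τ) = e^(−0.398×15.2) = e^(−6.050) = 0.002359; e^(−k₂τ) = e^(−0.7767) = 0.4599.
C_P = 0.398×5.73/(0.0511−0.398) × (0.002359−0.4599) = (-6.574)×(-0.4576) = 3.008 mol·L⁻¹.
Y_P = C_P/C_{A0} = 3.008/5.73 = 0.525.

0.525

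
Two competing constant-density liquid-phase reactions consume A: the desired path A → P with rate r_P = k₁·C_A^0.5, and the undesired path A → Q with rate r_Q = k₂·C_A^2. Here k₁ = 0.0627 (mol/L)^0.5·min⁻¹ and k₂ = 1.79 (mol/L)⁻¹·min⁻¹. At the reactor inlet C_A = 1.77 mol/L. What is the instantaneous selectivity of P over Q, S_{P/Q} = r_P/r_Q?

0.0149

S_{P/Q} = r_P/r_Q = (k₁·C_A^0.5)/(k₂·C_A^2) = (k₁/k₂)·C_A^-1.5.
= (0.0627×1.770^0.5) / (1.79×1.770^2) = 0.08342/5.608 = 0.0149.
The undesired path is higher order in A, so low C_A (CSTR or dilute feed) favours P.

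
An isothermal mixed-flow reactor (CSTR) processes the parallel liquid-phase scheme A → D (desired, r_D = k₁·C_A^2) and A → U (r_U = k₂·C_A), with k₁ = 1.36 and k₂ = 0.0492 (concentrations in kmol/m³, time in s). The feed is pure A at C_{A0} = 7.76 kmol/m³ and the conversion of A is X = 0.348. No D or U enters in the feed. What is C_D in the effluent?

Exit C_A = C_{A0}(1−X) = 7.76×0.652 = 5.060 kmol/m³.
In a CSTR the entire volume is at exit conditions, so r_D = 1.36×5.060^2 = 34.81 and r_U = 0.0492×5.060 = 0.2489.
Fraction of consumed A going to D: r_D/(r_D+r_U) = 0.9929.
C_D = 0.9929·C_{A0}·X = 0.9929×7.76×0.348 = 2.68 kmol/m³.

2.68 kmol/m³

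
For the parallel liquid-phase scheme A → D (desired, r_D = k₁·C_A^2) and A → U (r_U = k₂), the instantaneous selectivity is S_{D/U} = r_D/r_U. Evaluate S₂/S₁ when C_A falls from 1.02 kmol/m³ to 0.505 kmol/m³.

S_{D/U} = (k₁/k₂)·C_A^2, so S₂/S₁ = (C_{A,2}/C_{A,1})^2.
= (0.505/1.02)^2 = (0.4951)^2 = 0.245.
Selectivity toward D falls as C_A falls — high-concentration operation is favoured.

0.245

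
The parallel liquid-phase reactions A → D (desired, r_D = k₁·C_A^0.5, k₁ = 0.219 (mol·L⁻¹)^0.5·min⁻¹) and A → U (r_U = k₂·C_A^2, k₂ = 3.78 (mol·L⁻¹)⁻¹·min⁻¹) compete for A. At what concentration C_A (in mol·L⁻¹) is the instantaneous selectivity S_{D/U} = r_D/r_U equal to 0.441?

S_{D/U} = (k₁/k₂)·C_A^-1.5 ⇒ C_A = (S·k₂/k₁)^(1/(-1.5)).
= (0.441×3.78/0.219)^(-0.6667) = (7.612)^(-0.6667) = 0.258 mol·L⁻¹.

0.258 mol·L⁻¹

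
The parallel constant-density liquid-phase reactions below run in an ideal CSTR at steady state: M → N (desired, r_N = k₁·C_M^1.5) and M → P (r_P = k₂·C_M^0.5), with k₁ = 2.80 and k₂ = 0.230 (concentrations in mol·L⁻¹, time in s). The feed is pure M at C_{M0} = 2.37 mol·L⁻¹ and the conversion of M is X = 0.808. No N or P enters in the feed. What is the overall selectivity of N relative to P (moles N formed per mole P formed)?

5.54

Exit C_M = C_{M0}(1−X) = 2.37×0.192 = 0.4550 mol·L⁻¹.
Rates in a CSTR are evaluated at the outlet concentration: r_N = 2.80×0.4550^1.5 = 0.8595, r_P = 0.230×0.4550^0.5 = 0.1552.
Overall selectivity = C_N/C_P = r_Nτ/(r_Pτ) = r_N/r_P = 5.54.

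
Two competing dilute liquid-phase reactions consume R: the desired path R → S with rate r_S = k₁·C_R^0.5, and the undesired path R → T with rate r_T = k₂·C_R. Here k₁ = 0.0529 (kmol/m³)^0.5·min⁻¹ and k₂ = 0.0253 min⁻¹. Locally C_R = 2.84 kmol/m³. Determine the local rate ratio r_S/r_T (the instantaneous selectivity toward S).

1.24

S_{S/T} = r_S/r_T = (k₁·C_R^0.5)/(k₂·C_R) = (k₁/k₂)·C_R^-0.5.
= (0.0529×2.840^0.5) / (0.0253×2.840) = 0.08915/0.07185 = 1.24.
The undesired path is higher order in R, so low C_R (CSTR or dilute feed) favours S.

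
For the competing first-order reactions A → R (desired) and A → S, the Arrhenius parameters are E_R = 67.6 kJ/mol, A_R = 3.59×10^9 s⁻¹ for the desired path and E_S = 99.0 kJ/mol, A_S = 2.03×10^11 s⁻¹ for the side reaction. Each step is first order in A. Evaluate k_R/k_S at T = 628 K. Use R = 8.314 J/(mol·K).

7.23

k_R/k_S = (A_R/A_S)·exp[−(E_R−E_S)/(RT)] = (A_R/A_S)·exp[(E_S−E_R)/(RT)].
(E_S−E_R)/(RT) = (99.0−67.6)×10³/(8.314×628) = 31400/5221 = 6.014.
k_R/k_S = (3.59×10^9/2.03×10^11)·exp(6.014) = 0.01768 × 409.1 = 7.23.
Since E_R < E_S, lowering the temperature improves selectivity toward R.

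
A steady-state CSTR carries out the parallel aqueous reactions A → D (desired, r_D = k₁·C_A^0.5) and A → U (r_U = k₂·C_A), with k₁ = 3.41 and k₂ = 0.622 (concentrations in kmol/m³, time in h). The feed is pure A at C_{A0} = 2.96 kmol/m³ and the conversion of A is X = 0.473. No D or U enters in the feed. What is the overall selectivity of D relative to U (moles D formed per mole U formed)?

4.39

Exit C_A = C_{A0}(1−X) = 2.96×0.527 = 1.560 kmol/m³.
In a CSTR the entire volume is at exit conditions, so r_D = 3.41×1.560^0.5 = 4.259 and r_U = 0.622×1.560 = 0.9703.
Overall selectivity = C_D/C_U = r_Dτ/(r_Uτ) = r_D/r_U = 4.39.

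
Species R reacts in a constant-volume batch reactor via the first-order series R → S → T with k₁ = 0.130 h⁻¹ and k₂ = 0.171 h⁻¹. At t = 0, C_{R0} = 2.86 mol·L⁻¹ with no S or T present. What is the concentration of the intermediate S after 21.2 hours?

Solving the coupled first-order balances gives C_S(t) = [k₁/(k₂−k₁)]·C_{R0}·(e^(−k₁t) − e^(−k₂t)).
e^(−k₁t) = e^(−0.130×21.2) = e^(−2.756) = 0.06355; e^(−k₂t) = e^(−3.625) = 0.02664.
C_S = 0.130×2.86/(0.171−0.130) × (0.06355−0.02664) = 9.068×0.03690 = 0.3346 mol·L⁻¹.

0.335 mol·L⁻¹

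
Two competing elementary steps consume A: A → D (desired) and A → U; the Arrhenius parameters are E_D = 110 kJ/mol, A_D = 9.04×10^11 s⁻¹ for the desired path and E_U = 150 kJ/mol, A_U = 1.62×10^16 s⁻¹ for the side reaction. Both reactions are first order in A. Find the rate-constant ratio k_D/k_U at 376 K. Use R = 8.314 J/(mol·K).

Since both paths have the same order in A, the concentration cancels and S_{D/U} = k_D/k_U = (A_D/A_U)·exp[(E_U−E_D)/(RT)].
(E_U−E_D)/(RT) = (150−110)×10³/(8.314×376) = 40000/3126 = 12.80.
k_D/k_U = (9.04×10^11/1.62×10^16)·exp(12.80) = 5.580×10^-5 × 3.606×10^5 = 20.1.
Since E_D < E_U, lowering the temperature improves selectivity toward D.

20.1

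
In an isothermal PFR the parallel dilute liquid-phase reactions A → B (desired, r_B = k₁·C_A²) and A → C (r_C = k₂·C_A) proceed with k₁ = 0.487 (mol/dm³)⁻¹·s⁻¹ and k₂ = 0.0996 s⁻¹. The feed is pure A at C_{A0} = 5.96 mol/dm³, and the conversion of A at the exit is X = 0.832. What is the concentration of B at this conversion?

C_A = C_{A0}(1−X) = 1.001 mol/dm³.
Along a PFR/batch, dC_C/dC_A = −r_C/(r_B+r_C) = −k₂/(k₂+k₁·C_A).
Integrating from C_{A0} to C_A: C_C = (0.0996/0.487)·ln[(0.0996+0.487·5.96)/(0.0996+0.487·1.00)] = 0.2045·ln(3.002/0.5872) = 0.3337 mol/dm³.
Then C_B = (C_{A0}−C_A) − C_C = 4.959 − 0.3337 = 4.625 mol/dm³.

4.63 mol/dm³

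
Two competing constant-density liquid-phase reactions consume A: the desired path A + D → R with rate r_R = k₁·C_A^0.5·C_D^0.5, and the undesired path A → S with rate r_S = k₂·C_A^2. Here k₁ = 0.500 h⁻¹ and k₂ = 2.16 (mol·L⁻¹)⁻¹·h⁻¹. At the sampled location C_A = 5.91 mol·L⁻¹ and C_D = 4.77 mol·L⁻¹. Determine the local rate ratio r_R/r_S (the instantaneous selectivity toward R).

0.0352

S_{R/S} = r_R/r_S = (k₁·C_A^0.5·C_D^0.5)/(k₂·C_A^2) = (k₁/k₂)·C_A^-1.5·C_D^0.5.
= (0.500×5.910^0.5×4.770^0.5) / (2.16×5.910^2) = 2.655/75.44 = 0.0352.
The undesired path is higher order in A, so low C_A (CSTR or dilute feed) favours R.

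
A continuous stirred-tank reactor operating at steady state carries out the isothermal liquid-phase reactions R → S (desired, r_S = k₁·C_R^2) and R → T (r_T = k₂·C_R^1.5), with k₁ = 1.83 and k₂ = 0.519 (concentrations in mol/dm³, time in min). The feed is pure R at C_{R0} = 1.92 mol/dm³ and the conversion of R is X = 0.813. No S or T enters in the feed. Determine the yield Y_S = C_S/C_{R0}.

Exit C_R = C_{R0}(1−X) = 1.92×0.187 = 0.3590 mol/dm³.
In a CSTR the entire volume is at exit conditions, so r_S = 1.83×0.3590^2 = 0.2359 and r_T = 0.519×0.3590^1.5 = 0.1117.
Fraction of consumed R going to S: r_S/(r_S+r_T) = 0.6787.
C_S = 0.6787·C_{R0}·X = 0.6787×1.92×0.813 = 1.06 mol/dm³; Y_S = C_S/C_{R0} = 0.552.

0.552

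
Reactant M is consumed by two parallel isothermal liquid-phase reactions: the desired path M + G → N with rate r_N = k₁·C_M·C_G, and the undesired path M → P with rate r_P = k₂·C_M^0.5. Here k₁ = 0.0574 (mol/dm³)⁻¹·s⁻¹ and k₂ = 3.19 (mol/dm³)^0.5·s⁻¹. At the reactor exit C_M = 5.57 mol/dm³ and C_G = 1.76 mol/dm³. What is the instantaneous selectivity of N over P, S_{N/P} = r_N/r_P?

0.0747

S_{N/P} = r_N/r_P = (k₁·C_M·C_G)/(k₂·C_M^0.5) = (k₁/k₂)·C_M^0.5·C_G.
= (0.0574×5.570×1.760) / (3.19×5.570^0.5) = 0.5627/7.529 = 0.0747.
Since the desired path is higher order in M, keeping C_M high (PFR or concentrated feed) favours N.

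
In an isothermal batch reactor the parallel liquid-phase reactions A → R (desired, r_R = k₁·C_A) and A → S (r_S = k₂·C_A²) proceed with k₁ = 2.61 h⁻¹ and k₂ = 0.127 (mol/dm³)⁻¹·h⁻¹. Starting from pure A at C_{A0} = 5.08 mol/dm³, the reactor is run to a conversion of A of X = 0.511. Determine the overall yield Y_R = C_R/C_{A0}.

0.432

C_A = C_{A0}(1−X) = 2.484 mol/dm³.
Along a PFR/batch, dC_R/dC_A = −r_R/(r_R+r_S) = −k₁/(k₁+k₂·C_A).
Integrating from C_{A0} to C_A: C_R = (2.61/0.127)·ln[(2.61+0.127·5.08)/(2.61+0.127·2.48)] = 20.55·ln(3.255/2.925) = 2.194 mol/dm³.
Y_R = C_R/C_{A0} = 2.194/5.08 = 0.432.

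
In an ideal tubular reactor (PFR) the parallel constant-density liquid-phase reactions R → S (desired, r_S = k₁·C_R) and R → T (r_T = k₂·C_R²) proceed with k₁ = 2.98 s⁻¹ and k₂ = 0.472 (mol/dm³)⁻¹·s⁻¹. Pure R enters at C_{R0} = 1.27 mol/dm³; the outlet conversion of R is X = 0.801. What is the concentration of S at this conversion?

C_R = C_{R0}(1−X) = 0.2527 mol/dm³.
Along a PFR/batch, dC_S/dC_R = −r_S/(r_S+r_T) = −k₁/(k₁+k₂·C_R).
Integrating from C_{R0} to C_R: C_S = (2.98/0.472)·ln[(2.98+0.472·1.27)/(2.98+0.472·0.253)] = 6.314·ln(3.579/3.099) = 0.9094 mol/dm³.

0.909 mol/dm³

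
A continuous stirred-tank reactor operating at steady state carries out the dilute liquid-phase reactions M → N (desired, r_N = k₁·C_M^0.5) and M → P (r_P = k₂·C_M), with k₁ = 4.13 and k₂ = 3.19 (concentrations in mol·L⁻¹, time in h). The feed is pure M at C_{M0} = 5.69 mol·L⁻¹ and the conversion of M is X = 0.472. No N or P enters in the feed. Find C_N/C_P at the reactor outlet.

0.747

Exit C_M = C_{M0}(1−X) = 5.69×0.528 = 3.004 mol·L⁻¹.
A CSTR operates uniformly at the exit composition, giving r_N = 7.159 and r_P = 9.584 (each k·C_M^n at C_M = 3.004).
Overall selectivity = C_N/C_P = r_Nτ/(r_Pτ) = r_N/r_P = 0.747.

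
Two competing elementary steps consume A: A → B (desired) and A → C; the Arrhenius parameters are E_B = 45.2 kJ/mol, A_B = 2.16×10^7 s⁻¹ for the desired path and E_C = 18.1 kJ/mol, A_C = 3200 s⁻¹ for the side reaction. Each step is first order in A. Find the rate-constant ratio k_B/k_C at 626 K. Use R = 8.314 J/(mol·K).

37.0

Since both paths have the same order in A, the concentration cancels and S_{B/C} = k_B/k_C = (A_B/A_C)·exp[(E_C−E_B)/(RT)].
(E_C−E_B)/(RT) = (18.1−45.2)×10³/(8.314×626) = -27100/5205 = -5.207.
k_B/k_C = (2.16×10^7/3200)·exp(-5.207) = 6750 × 0.005478 = 37.0.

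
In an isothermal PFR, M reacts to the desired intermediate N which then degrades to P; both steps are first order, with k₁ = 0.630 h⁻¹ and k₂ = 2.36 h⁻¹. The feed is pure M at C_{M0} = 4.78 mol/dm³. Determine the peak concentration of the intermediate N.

Evaluating C_N at τ_opt = ln(k₂/k₁)/(k₂−k₁) gives C_{N,max}/C_{M0} = (k₁/k₂)^[k₂/(k₂−k₁)].
= (0.630/2.36)^(2.36/(2.36−0.630)) = (0.2669)^(1.364) = 0.1650.
C_{N,max} = 0.1650×4.78 = 0.789 mol/dm³.

0.789 mol/dm³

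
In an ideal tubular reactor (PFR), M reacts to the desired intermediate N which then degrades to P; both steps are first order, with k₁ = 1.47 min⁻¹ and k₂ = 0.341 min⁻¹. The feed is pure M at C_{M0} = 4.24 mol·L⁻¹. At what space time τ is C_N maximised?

1.29 min

The intermediate peaks when r₁ = r₂, i.e. k₁e^(−k₁τ) = k₂e^(−k₂τ), giving τ_opt = ln(k₂/k₁)/(k₂−k₁).
= ln(0.341/1.47)/(0.341−1.47) = ln(0.2320)/-1.129 = -1.461/-1.129 = 1.29 min.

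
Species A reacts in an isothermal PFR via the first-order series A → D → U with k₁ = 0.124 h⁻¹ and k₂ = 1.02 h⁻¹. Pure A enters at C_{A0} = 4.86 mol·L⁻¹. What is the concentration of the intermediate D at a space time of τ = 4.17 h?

0.391 mol·L⁻¹

Solving the coupled first-order balances gives C_D(τ) = [k₁/(k₂−k₁)]·C_{A0}·(e^(−k₁τ) − e^(−k₂τ)).
e^(−k₁τ) = e^(−0.124×4.17) = e^(−0.5171) = 0.5963; e^(−k₂τ) = e^(−4.253) = 0.01422.
C_D = 0.124×4.86/(1.02−0.124) × (0.5963−0.01422) = 0.6726×0.5820 = 0.3915 mol·L⁻¹.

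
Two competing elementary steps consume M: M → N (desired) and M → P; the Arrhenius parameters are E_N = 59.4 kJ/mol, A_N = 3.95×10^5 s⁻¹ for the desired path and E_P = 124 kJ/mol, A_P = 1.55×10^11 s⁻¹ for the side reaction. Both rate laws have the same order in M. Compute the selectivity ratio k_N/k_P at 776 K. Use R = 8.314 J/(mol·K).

0.0569

With equal orders, S_{N/P} = k_N/k_P = (A_N/A_P)·exp[(E_P−E_N)/(RT)].
(E_P−E_N)/(RT) = (124−59.4)×10³/(8.314×776) = 64600/6452 = 10.01.
k_N/k_P = (3.95×10^5/1.55×10^11)·exp(10.01) = 2.548×10^-6 × 22313 = 0.0569.
Since E_N < E_P, lowering the temperature improves selectivity toward N.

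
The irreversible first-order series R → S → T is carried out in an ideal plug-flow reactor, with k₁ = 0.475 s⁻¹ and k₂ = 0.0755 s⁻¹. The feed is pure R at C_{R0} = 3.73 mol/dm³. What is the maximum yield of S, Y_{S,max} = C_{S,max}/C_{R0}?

At the optimum, C_{S,max}/C_{R0} = (k₁/k₂)^[k₂/(k₂−k₁)].
= (0.475/0.0755)^(0.0755/(0.0755−0.475)) = (6.291)^(-0.1890) = 0.7064.

0.706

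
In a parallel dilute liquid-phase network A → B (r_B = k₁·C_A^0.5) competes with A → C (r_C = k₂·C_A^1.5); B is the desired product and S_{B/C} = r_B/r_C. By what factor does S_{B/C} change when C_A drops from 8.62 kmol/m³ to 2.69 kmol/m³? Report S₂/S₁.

3.20

S_{B/C} = (k₁/k₂)·C_A⁻¹, so S₂/S₁ = (C_{A,2}/C_{A,1})⁻¹.
= 8.62/2.69 = 3.20.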